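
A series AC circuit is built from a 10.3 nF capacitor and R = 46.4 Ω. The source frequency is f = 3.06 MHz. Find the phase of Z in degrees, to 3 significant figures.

ω = 2πf = 1.923e+07 rad/s
X_C = 1/(ωC) = 5.05 Ω
Z = 46.4 − j5.05 Ω
|Z| = √(46.4² + 5.05²) = 46.7 Ω
∠Z = arctan(-5.05/46.4) = -6.21°

-6.21°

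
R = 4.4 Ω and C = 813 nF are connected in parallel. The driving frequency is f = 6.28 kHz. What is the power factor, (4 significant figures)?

0.9902

ω = 2πf = 39460 rad/s
X_C = 1/(ωC) = 31.17 Ω
Parallel: admittances add. Y = 1/R + jωC
Y = (0.2273 + j0.03208) S
|Y| = 0.2295 S → |Z| = 1/|Y| = 4.357 Ω, ∠Z = −∠Y = -8.034°
cos φ = cos(-8.034°) = 0.9902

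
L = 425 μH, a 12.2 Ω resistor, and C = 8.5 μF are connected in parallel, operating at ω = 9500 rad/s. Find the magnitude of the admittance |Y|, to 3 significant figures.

186 mS

X_L = ωL = 4.04 Ω
X_C = 1/(ωC) = 12.4 Ω
Parallel: admittances add. Y = 1/R + 1/(jωL) + jωC
Y = (0.0820 − j0.167) S
|Y| = 0.186 S → |Z| = 1/|Y| = 5.38 Ω, ∠Z = −∠Y = 63.8°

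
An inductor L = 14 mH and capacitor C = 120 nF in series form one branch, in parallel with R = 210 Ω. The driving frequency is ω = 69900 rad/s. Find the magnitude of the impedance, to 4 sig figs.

X_L = ωL = 978.6 Ω
X_C = 1/(ωC) = 119.2 Ω
Branch 1: Z₁ = R = 210.0 Ω
Branch 2 (series LC): Z₂ = j(X_L − X_C) = j859.4 Ω
Parallel: Z = Z₁Z₂/(Z₁+Z₂), |Z| = 204.0 Ω, ∠Z = 13.73°

204.0 Ω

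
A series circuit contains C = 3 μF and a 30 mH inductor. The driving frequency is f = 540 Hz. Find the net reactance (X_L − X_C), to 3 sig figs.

ω = 2πf = 3393 rad/s
X_L = ωL = 102 Ω
X_C = 1/(ωC) = 98.2 Ω
X = 102 − 98.2 = 3.54 Ω

3.54 Ω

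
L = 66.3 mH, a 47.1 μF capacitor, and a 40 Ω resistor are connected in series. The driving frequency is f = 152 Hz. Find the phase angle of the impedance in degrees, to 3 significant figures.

45.8°

ω = 2πf = 955.0 rad/s
X_L = ωL = 63.3 Ω
X_C = 1/(ωC) = 22.2 Ω
Net reactance X = X_L − X_C = 41.1 Ω
Z = 40.0 + j41.1 Ω
|Z| = √(40.0² + 41.1²) = 57.3 Ω
∠Z = arctan(41.1/40.0) = 45.8°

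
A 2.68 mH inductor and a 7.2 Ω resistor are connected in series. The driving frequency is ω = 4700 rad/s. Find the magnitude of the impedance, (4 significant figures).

X_L = ωL = 12.60 Ω
Z = 7.200 + j12.60 Ω
|Z| = √(7.200² + 12.60²) = 14.51 Ω

14.51 Ω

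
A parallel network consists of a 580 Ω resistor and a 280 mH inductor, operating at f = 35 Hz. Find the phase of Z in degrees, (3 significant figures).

83.9°

ω = 2πf = 219.9 rad/s
X_L = ωL = 61.6 Ω
Parallel: admittances add. Y = 1/R + 1/(jωL)
Y = (0.00172 − j0.0162) S
|Y| = 0.0163 S → |Z| = 1/|Y| = 61.2 Ω, ∠Z = −∠Y = 83.9°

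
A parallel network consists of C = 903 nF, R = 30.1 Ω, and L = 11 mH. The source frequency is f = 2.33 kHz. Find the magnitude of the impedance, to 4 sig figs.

29.45 Ω

ω = 2πf = 14640 rad/s
X_L = ωL = 161.0 Ω
X_C = 1/(ωC) = 75.64 Ω
Parallel: admittances add. Y = 1/R + 1/(jωL) + jωC
Y = (0.03322 + j0.007010) S
|Y| = 0.03395 S → |Z| = 1/|Y| = 29.45 Ω, ∠Z = −∠Y = -11.91°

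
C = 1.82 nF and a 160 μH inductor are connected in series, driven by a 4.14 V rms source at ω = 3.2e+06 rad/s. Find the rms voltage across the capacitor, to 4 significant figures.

X_L = ωL = 512.0 Ω
X_C = 1/(ωC) = 171.7 Ω
Net reactance X = X_L − X_C = 340.3 Ω
Z = j340.3 Ω
|Z| = √(0² + 340.3²) = 340.3 Ω
I = V/|Z| = 12.17 mA
V_C = I·|Z_C| = 0.01217 × 171.7 = 2.089 V

2.089 V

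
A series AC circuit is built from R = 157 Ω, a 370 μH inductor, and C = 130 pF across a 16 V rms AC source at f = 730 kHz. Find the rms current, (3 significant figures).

101 mA

ω = 2πf = 4.587e+06 rad/s
X_L = ωL = 1700 Ω
X_C = 1/(ωC) = 1680 Ω
Net reactance X = X_L − X_C = 20.0 Ω
Z = 157 + j20.0 Ω
|Z| = √(157² + 20.0²) = 158 Ω
I = V/|Z| = 16/158 = 101 mA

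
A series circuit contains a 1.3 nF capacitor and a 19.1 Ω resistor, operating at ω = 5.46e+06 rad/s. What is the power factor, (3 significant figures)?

X_C = 1/(ωC) = 141 Ω
Z = 19.1 − j141 Ω
|Z| = √(19.1² + 141²) = 142 Ω
∠Z = arctan(-141/19.1) = -82.3°
cos φ = cos(-82.3°) = 0.134

0.134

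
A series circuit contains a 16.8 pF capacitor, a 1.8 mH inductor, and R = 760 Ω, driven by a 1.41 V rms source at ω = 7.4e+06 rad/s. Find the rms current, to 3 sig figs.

265 μA

X_L = ωL = 13300 Ω
X_C = 1/(ωC) = 8040 Ω
Net reactance X = X_L − X_C = 5280 Ω
Z = 760 + j5280 Ω
|Z| = √(760² + 5280²) = 5330 Ω
I = V/|Z| = 1.41/5330 = 265 μA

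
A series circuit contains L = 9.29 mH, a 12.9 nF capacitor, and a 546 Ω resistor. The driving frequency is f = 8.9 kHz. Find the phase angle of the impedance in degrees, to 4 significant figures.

-57.79°

ω = 2πf = 55920 rad/s
X_L = ωL = 519.5 Ω
X_C = 1/(ωC) = 1386 Ω
Net reactance X = X_L − X_C = -866.7 Ω
Z = 546.0 − j866.7 Ω
|Z| = √(546.0² + 866.7²) = 1024 Ω
∠Z = arctan(-866.7/546.0) = -57.79°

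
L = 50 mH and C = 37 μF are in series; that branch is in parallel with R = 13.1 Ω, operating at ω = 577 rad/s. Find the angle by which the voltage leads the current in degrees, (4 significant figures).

X_L = ωL = 28.85 Ω
X_C = 1/(ωC) = 46.84 Ω
Branch 1: Z₁ = R = 13.10 Ω
Branch 2 (series LC): Z₂ = j(X_L − X_C) = −j17.99 Ω
Parallel: Z = Z₁Z₂/(Z₁+Z₂), |Z| = 10.59 Ω, ∠Z = -36.06°

-36.06°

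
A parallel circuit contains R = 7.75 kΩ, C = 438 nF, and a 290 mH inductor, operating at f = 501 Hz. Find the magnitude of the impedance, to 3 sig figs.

3210 Ω

ω = 2πf = 3148 rad/s
X_L = ωL = 913 Ω
X_C = 1/(ωC) = 725 Ω
Parallel: admittances add. Y = 1/R + 1/(jωL) + jωC
Y = (0.000129 + j0.000283) S
|Y| = 0.000311 S → |Z| = 1/|Y| = 3210 Ω, ∠Z = −∠Y = -65.5°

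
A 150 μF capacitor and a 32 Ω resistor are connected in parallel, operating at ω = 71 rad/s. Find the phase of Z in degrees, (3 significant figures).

-18.8°

X_C = 1/(ωC) = 93.9 Ω
Parallel: admittances add. Y = 1/R + jωC
Y = (0.0312 + j0.0106) S
|Y| = 0.0330 S → |Z| = 1/|Y| = 30.3 Ω, ∠Z = −∠Y = -18.8°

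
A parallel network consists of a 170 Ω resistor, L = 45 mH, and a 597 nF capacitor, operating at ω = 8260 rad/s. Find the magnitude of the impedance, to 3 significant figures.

159 Ω

X_L = ωL = 372 Ω
X_C = 1/(ωC) = 203 Ω
Parallel: admittances add. Y = 1/R + 1/(jωL) + jωC
Y = (0.00588 + j0.00224) S
|Y| = 0.00629 S → |Z| = 1/|Y| = 159 Ω, ∠Z = −∠Y = -20.9°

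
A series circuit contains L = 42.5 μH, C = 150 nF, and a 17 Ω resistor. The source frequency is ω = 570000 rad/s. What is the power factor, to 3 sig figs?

0.805

X_L = ωL = 24.2 Ω
X_C = 1/(ωC) = 11.7 Ω
Net reactance X = X_L − X_C = 12.5 Ω
Z = 17.0 + j12.5 Ω
|Z| = √(17.0² + 12.5²) = 21.1 Ω
∠Z = arctan(12.5/17.0) = 36.4°
cos φ = cos(36.4°) = 0.805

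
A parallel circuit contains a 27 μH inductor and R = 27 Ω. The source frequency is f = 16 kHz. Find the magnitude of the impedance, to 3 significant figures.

2.70 Ω

ω = 2πf = 100500 rad/s
X_L = ωL = 2.71 Ω
Parallel: admittances add. Y = 1/R + 1/(jωL)
Y = (0.0370 − j0.368) S
|Y| = 0.370 S → |Z| = 1/|Y| = 2.70 Ω, ∠Z = −∠Y = 84.3°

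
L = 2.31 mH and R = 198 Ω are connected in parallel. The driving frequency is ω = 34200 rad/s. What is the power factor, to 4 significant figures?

0.3706

X_L = ωL = 79.00 Ω
Parallel: admittances add. Y = 1/R + 1/(jωL)
Y = (0.005051 − j0.01266) S
|Y| = 0.01363 S → |Z| = 1/|Y| = 73.38 Ω, ∠Z = −∠Y = 68.25°
cos φ = cos(68.25°) = 0.3706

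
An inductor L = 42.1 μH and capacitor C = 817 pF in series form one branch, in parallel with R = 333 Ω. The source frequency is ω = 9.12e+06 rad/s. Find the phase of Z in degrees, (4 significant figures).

X_L = ωL = 384.0 Ω
X_C = 1/(ωC) = 134.2 Ω
Branch 1: Z₁ = R = 333.0 Ω
Branch 2 (series LC): Z₂ = j(X_L − X_C) = j249.7 Ω
Parallel: Z = Z₁Z₂/(Z₁+Z₂), |Z| = 199.8 Ω, ∠Z = 53.13°

53.13°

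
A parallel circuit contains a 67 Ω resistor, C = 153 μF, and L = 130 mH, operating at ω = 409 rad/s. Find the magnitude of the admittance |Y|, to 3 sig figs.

46.2 mS

X_L = ωL = 53.2 Ω
X_C = 1/(ωC) = 16.0 Ω
Parallel: admittances add. Y = 1/R + 1/(jωL) + jωC
Y = (0.0149 + j0.0438) S
|Y| = 0.0462 S → |Z| = 1/|Y| = 21.6 Ω, ∠Z = −∠Y = -71.2°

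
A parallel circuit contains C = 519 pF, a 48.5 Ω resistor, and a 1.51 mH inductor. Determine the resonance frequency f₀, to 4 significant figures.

ω₀ = 1/√(LC) = 1/√(0.00151 × 5.19e-10) = 1.13e+06 rad/s
f₀ = ω₀/(2π) = 179.8 kHz

179.8 kHz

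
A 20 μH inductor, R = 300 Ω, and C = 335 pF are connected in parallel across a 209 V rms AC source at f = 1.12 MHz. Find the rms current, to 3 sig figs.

1.21 A

ω = 2πf = 7.037e+06 rad/s
X_L = ωL = 141 Ω
X_C = 1/(ωC) = 424 Ω
Parallel: admittances add. Y = 1/R + 1/(jωL) + jωC
Y = (0.00333 − j0.00475) S
|Y| = 0.00580 S → |Z| = 1/|Y| = 172 Ω, ∠Z = −∠Y = 54.9°
I = V/|Z| = 209/172 = 1.21 A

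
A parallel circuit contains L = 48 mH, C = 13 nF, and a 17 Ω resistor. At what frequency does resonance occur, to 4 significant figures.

6.371 kHz

ω₀ = 1/√(LC) = 1/√(0.048 × 1.3e-08) = 40030 rad/s
f₀ = ω₀/(2π) = 6.371 kHz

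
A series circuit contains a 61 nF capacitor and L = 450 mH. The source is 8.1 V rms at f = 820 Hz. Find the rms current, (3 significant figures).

ω = 2πf = 5152 rad/s
X_L = ωL = 2320 Ω
X_C = 1/(ωC) = 3180 Ω
Net reactance X = X_L − X_C = -863 Ω
Z = − j863 Ω
|Z| = √(0² + 863²) = 863 Ω
I = V/|Z| = 8.1/863 = 9.38 mA

9.38 mA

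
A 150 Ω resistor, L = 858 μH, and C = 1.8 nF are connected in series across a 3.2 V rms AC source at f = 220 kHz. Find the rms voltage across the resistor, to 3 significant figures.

0.601 V

ω = 2πf = 1.382e+06 rad/s
X_L = ωL = 1190 Ω
X_C = 1/(ωC) = 402 Ω
Net reactance X = X_L − X_C = 784 Ω
Z = 150 + j784 Ω
|Z| = √(150² + 784²) = 798 Ω
I = V/|Z| = 4.01 mA
V_R = I·|Z_R| = 0.00401 × 150 = 0.601 V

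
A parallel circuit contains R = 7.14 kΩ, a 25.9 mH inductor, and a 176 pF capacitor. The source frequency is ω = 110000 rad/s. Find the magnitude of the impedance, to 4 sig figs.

X_L = ωL = 2849 Ω
X_C = 1/(ωC) = 51650 Ω
Parallel: admittances add. Y = 1/R + 1/(jωL) + jωC
Y = (0.0001401 − j0.0003316) S
|Y| = 0.0003600 S → |Z| = 1/|Y| = 2778 Ω, ∠Z = −∠Y = 67.11°

2778 Ω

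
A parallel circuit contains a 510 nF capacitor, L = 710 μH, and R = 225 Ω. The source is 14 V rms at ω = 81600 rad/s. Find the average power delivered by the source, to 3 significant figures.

871 mW

X_L = ωL = 57.9 Ω
X_C = 1/(ωC) = 24.0 Ω
Parallel: admittances add. Y = 1/R + 1/(jωL) + jωC
Y = (0.00444 + j0.0244) S
|Y| = 0.0248 S → |Z| = 1/|Y| = 40.4 Ω, ∠Z = −∠Y = -79.7°
I = V/|Z| = 347 mA
P = VI cos φ = 14 × 0.347 × cos(-79.7°) = 871 mW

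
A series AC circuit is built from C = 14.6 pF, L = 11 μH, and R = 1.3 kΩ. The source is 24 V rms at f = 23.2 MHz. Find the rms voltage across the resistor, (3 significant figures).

ω = 2πf = 1.458e+08 rad/s
X_L = ωL = 1600 Ω
X_C = 1/(ωC) = 470 Ω
Net reactance X = X_L − X_C = 1130 Ω
Z = 1300 + j1130 Ω
|Z| = √(1300² + 1130²) = 1720 Ω
I = V/|Z| = 13.9 mA
V_R = I·|Z_R| = 0.0139 × 1300 = 18.1 V

18.1 V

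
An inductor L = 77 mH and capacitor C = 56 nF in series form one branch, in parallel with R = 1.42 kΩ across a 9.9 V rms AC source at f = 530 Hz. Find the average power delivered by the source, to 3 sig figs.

ω = 2πf = 3330 rad/s
X_L = ωL = 256 Ω
X_C = 1/(ωC) = 5360 Ω
Branch 1: Z₁ = R = 1420 Ω
Branch 2 (series LC): Z₂ = j(X_L − X_C) = −j5110 Ω
Parallel: Z = Z₁Z₂/(Z₁+Z₂), |Z| = 1370 Ω, ∠Z = -15.5°
I = V/|Z| = 7.24 mA
P = VI cos φ = 9.9 × 0.00724 × cos(-15.5°) = 69.0 mW

69.0 mW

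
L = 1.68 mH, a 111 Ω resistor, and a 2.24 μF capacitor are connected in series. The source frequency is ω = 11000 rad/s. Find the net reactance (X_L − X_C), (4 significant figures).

X_L = ωL = 18.48 Ω
X_C = 1/(ωC) = 40.58 Ω
X = 18.48 − 40.58 = -22.10 Ω

-22.10 Ω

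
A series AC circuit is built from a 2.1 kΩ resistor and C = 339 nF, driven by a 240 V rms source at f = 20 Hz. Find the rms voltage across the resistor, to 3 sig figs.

21.4 V

ω = 2πf = 125.7 rad/s
X_C = 1/(ωC) = 23500 Ω
Z = 2100 − j23500 Ω
|Z| = √(2100² + 23500²) = 23600 Ω
I = V/|Z| = 10.2 mA
V_R = I·|Z_R| = 0.0102 × 2100 = 21.4 V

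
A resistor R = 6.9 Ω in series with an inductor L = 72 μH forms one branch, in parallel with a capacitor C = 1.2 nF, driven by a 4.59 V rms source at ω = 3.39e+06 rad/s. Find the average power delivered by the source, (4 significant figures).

X_L = ωL = 244.1 Ω
X_C = 1/(ωC) = 245.8 Ω
Branch 1 (R+jX_L): Z₁ = 6.900 + j244.1 Ω, |Z₁| = 244.2 Ω
Branch 2 (−jX_C): Z₂ = −j245.8 Ω
Parallel: Z = Z₁Z₂/(Z₁+Z₂), |Z| = 8435 Ω, ∠Z = 12.54°
I = V/|Z| = 544.2 μA
P = VI cos φ = 4.59 × 0.0005442 × cos(12.54°) = 2.438 mW

2.438 mW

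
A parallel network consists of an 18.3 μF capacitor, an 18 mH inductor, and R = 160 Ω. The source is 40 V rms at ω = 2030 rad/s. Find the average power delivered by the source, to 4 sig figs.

X_L = ωL = 36.54 Ω
X_C = 1/(ωC) = 26.92 Ω
Parallel: admittances add. Y = 1/R + 1/(jωL) + jωC
Y = (0.006250 + j0.009782) S
|Y| = 0.01161 S → |Z| = 1/|Y| = 86.15 Ω, ∠Z = −∠Y = -57.42°
I = V/|Z| = 464.3 mA
P = VI cos φ = 40 × 0.4643 × cos(-57.42°) = 10.00 W

10.00 W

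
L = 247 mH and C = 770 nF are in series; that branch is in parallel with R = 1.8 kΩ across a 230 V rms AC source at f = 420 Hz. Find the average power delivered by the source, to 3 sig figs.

29.4 W

ω = 2πf = 2639 rad/s
X_L = ωL = 652 Ω
X_C = 1/(ωC) = 492 Ω
Branch 1: Z₁ = R = 1800 Ω
Branch 2 (series LC): Z₂ = j(X_L − X_C) = j160 Ω
Parallel: Z = Z₁Z₂/(Z₁+Z₂), |Z| = 159 Ω, ∠Z = 84.9°
I = V/|Z| = 1.45 A
P = VI cos φ = 230 × 1.45 × cos(84.9°) = 29.4 W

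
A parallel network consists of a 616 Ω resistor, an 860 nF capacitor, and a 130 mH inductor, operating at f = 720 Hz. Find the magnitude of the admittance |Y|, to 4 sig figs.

ω = 2πf = 4524 rad/s
X_L = ωL = 588.1 Ω
X_C = 1/(ωC) = 257.0 Ω
Parallel: admittances add. Y = 1/R + 1/(jωL) + jωC
Y = (0.001623 + j0.002190) S
|Y| = 0.002726 S → |Z| = 1/|Y| = 366.8 Ω, ∠Z = −∠Y = -53.45°

2.726 mS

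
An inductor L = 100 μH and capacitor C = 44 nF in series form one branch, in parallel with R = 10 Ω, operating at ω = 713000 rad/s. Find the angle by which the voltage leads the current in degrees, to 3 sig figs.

14.2°

X_L = ωL = 71.3 Ω
X_C = 1/(ωC) = 31.9 Ω
Branch 1: Z₁ = R = 10.0 Ω
Branch 2 (series LC): Z₂ = j(X_L − X_C) = j39.4 Ω
Parallel: Z = Z₁Z₂/(Z₁+Z₂), |Z| = 9.69 Ω, ∠Z = 14.2°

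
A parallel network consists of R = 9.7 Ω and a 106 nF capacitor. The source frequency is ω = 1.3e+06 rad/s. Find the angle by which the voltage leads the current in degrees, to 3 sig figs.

-53.2°

X_C = 1/(ωC) = 7.26 Ω
Parallel: admittances add. Y = 1/R + jωC
Y = (0.103 + j0.138) S
|Y| = 0.172 S → |Z| = 1/|Y| = 5.81 Ω, ∠Z = −∠Y = -53.2°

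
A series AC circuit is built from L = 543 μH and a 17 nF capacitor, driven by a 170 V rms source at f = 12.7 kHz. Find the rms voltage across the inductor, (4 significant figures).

ω = 2πf = 79800 rad/s
X_L = ωL = 43.33 Ω
X_C = 1/(ωC) = 737.2 Ω
Net reactance X = X_L − X_C = -693.8 Ω
Z = − j693.8 Ω
|Z| = √(0² + 693.8²) = 693.8 Ω
I = V/|Z| = 245.0 mA
V_L = I·|Z_L| = 0.2450 × 43.33 = 10.62 V

10.62 V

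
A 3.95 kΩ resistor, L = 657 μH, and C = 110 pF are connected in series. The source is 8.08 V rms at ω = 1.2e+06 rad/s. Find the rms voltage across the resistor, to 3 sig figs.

4.06 V

X_L = ωL = 788 Ω
X_C = 1/(ωC) = 7580 Ω
Net reactance X = X_L − X_C = -6790 Ω
Z = 3950 − j6790 Ω
|Z| = √(3950² + 6790²) = 7850 Ω
I = V/|Z| = 1.03 mA
V_R = I·|Z_R| = 0.00103 × 3950 = 4.06 V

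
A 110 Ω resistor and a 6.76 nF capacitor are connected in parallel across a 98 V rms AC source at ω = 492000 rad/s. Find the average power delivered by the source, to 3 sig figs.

87.3 W

X_C = 1/(ωC) = 301 Ω
Parallel: admittances add. Y = 1/R + jωC
Y = (0.00909 + j0.00333) S
|Y| = 0.00968 S → |Z| = 1/|Y| = 103 Ω, ∠Z = −∠Y = -20.1°
I = V/|Z| = 949 mA
P = VI cos φ = 98 × 0.949 × cos(-20.1°) = 87.3 W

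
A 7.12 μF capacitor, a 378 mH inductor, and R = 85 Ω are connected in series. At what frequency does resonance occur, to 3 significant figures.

97.0 Hz

ω₀ = 1/√(LC) = 1/√(0.378 × 7.12e-06) = 609.6 rad/s
f₀ = ω₀/(2π) = 97.0 Hz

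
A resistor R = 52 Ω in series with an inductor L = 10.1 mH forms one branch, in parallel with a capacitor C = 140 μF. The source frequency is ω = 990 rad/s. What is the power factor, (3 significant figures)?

X_L = ωL = 10.0 Ω
X_C = 1/(ωC) = 7.22 Ω
Branch 1 (R+jX_L): Z₁ = 52.0 + j10.0 Ω, |Z₁| = 53.0 Ω
Branch 2 (−jX_C): Z₂ = −j7.22 Ω
Parallel: Z = Z₁Z₂/(Z₁+Z₂), |Z| = 7.34 Ω, ∠Z = -82.2°
cos φ = cos(-82.2°) = 0.136

0.136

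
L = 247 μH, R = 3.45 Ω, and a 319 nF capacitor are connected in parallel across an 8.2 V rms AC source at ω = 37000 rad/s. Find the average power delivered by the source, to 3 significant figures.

19.5 W

X_L = ωL = 9.14 Ω
X_C = 1/(ωC) = 84.7 Ω
Parallel: admittances add. Y = 1/R + 1/(jωL) + jωC
Y = (0.290 − j0.0976) S
|Y| = 0.306 S → |Z| = 1/|Y| = 3.27 Ω, ∠Z = −∠Y = 18.6°
I = V/|Z| = 2.51 A
P = VI cos φ = 8.2 × 2.51 × cos(18.6°) = 19.5 W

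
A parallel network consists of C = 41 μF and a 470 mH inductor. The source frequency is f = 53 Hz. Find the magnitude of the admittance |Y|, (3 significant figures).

ω = 2πf = 333.0 rad/s
X_L = ωL = 157 Ω
X_C = 1/(ωC) = 73.2 Ω
Parallel: admittances add. Y = 1/(jωL) + jωC
Y = (0 + j0.00726) S
|Y| = 0.00726 S → |Z| = 1/|Y| = 138 Ω, ∠Z = −∠Y = -90.0°

7.26 mS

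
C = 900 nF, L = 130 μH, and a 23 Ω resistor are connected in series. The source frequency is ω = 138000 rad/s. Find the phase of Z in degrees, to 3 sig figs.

X_L = ωL = 17.9 Ω
X_C = 1/(ωC) = 8.05 Ω
Net reactance X = X_L − X_C = 9.89 Ω
Z = 23.0 + j9.89 Ω
|Z| = √(23.0² + 9.89²) = 25.0 Ω
∠Z = arctan(9.89/23.0) = 23.3°

23.3°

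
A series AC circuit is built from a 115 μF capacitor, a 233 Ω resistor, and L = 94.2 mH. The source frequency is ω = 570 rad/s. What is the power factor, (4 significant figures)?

X_L = ωL = 53.69 Ω
X_C = 1/(ωC) = 15.26 Ω
Net reactance X = X_L − X_C = 38.44 Ω
Z = 233.0 + j38.44 Ω
|Z| = √(233.0² + 38.44²) = 236.1 Ω
∠Z = arctan(38.44/233.0) = 9.368°
cos φ = cos(9.368°) = 0.9867

0.9867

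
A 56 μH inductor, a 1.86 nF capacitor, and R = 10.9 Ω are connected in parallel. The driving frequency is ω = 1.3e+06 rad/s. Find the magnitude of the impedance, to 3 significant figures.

X_L = ωL = 72.8 Ω
X_C = 1/(ωC) = 414 Ω
Parallel: admittances add. Y = 1/R + 1/(jωL) + jωC
Y = (0.0917 − j0.0113) S
|Y| = 0.0924 S → |Z| = 1/|Y| = 10.8 Ω, ∠Z = −∠Y = 7.03°

10.8 Ω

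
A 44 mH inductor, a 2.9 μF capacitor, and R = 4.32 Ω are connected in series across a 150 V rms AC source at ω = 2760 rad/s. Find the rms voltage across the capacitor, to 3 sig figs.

X_L = ωL = 121 Ω
X_C = 1/(ωC) = 125 Ω
Net reactance X = X_L − X_C = -3.50 Ω
Z = 4.32 − j3.50 Ω
|Z| = √(4.32² + 3.50²) = 5.56 Ω
I = V/|Z| = 27.0 A
V_C = I·|Z_C| = 27.0 × 125 = 3370 V

3370 V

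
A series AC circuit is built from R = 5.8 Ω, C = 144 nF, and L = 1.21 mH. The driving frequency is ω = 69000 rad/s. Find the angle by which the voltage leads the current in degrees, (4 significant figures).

X_L = ωL = 83.49 Ω
X_C = 1/(ωC) = 100.6 Ω
Net reactance X = X_L − X_C = -17.15 Ω
Z = 5.800 − j17.15 Ω
|Z| = √(5.800² + 17.15²) = 18.11 Ω
∠Z = arctan(-17.15/5.800) = -71.32°

-71.32°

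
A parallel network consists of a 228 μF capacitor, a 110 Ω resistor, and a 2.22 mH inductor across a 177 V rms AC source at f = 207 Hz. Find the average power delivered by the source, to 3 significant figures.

ω = 2πf = 1301 rad/s
X_L = ωL = 2.89 Ω
X_C = 1/(ωC) = 3.37 Ω
Parallel: admittances add. Y = 1/R + 1/(jωL) + jωC
Y = (0.00909 − j0.0498) S
|Y| = 0.0506 S → |Z| = 1/|Y| = 19.8 Ω, ∠Z = −∠Y = 79.7°
I = V/|Z| = 8.96 A
P = VI cos φ = 177 × 8.96 × cos(79.7°) = 285 W

285 W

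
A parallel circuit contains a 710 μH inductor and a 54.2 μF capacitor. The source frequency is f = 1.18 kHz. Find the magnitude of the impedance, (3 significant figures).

4.72 Ω

ω = 2πf = 7414 rad/s
X_L = ωL = 5.26 Ω
X_C = 1/(ωC) = 2.49 Ω
Parallel: admittances add. Y = 1/(jωL) + jωC
Y = (0 + j0.212) S
|Y| = 0.212 S → |Z| = 1/|Y| = 4.72 Ω, ∠Z = −∠Y = -90.0°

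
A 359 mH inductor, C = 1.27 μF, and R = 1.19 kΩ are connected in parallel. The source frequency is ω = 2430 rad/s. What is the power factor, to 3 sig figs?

X_L = ωL = 872 Ω
X_C = 1/(ωC) = 324 Ω
Parallel: admittances add. Y = 1/R + 1/(jωL) + jωC
Y = (0.000840 + j0.00194) S
|Y| = 0.00211 S → |Z| = 1/|Y| = 473 Ω, ∠Z = −∠Y = -66.6°
cos φ = cos(-66.6°) = 0.398

0.398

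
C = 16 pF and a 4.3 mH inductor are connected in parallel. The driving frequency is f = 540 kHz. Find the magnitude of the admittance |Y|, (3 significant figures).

ω = 2πf = 3.393e+06 rad/s
X_L = ωL = 14600 Ω
X_C = 1/(ωC) = 18400 Ω
Parallel: admittances add. Y = 1/(jωL) + jωC
Y = (0 − j1.43e-05) S
|Y| = 1.43e-05 S → |Z| = 1/|Y| = 70100 Ω, ∠Z = −∠Y = 90.0°

14.3 μS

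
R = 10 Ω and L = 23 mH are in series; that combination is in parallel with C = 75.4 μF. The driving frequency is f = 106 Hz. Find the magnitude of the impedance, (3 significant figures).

ω = 2πf = 666.0 rad/s
X_L = ωL = 15.3 Ω
X_C = 1/(ωC) = 19.9 Ω
Branch 1 (R+jX_L): Z₁ = 10.0 + j15.3 Ω, |Z₁| = 18.3 Ω
Branch 2 (−jX_C): Z₂ = −j19.9 Ω
Parallel: Z = Z₁Z₂/(Z₁+Z₂), |Z| = 33.1 Ω, ∠Z = -8.46°

33.1 Ω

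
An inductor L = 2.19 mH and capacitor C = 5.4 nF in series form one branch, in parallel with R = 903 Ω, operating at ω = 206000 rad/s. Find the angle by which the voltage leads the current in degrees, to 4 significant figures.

-63.62°

X_L = ωL = 451.1 Ω
X_C = 1/(ωC) = 899.0 Ω
Branch 1: Z₁ = R = 903.0 Ω
Branch 2 (series LC): Z₂ = j(X_L − X_C) = −j447.8 Ω
Parallel: Z = Z₁Z₂/(Z₁+Z₂), |Z| = 401.2 Ω, ∠Z = -63.62°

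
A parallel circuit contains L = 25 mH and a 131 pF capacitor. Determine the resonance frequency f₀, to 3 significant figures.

ω₀ = 1/√(LC) = 1/√(0.025 × 1.31e-10) = 552600 rad/s
f₀ = ω₀/(2π) = 87.9 kHz

87.9 kHz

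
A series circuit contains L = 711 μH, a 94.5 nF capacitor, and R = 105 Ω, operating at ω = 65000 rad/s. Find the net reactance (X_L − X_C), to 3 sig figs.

-117 Ω

X_L = ωL = 46.2 Ω
X_C = 1/(ωC) = 163 Ω
X = 46.2 − 163 = -117 Ω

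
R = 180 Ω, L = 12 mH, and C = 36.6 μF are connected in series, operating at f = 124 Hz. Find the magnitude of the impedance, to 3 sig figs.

182 Ω

ω = 2πf = 779.1 rad/s
X_L = ωL = 9.35 Ω
X_C = 1/(ωC) = 35.1 Ω
Net reactance X = X_L − X_C = -25.7 Ω
Z = 180 − j25.7 Ω
|Z| = √(180² + 25.7²) = 182 Ω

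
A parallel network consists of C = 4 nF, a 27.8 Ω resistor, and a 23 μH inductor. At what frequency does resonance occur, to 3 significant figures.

ω₀ = 1/√(LC) = 1/√(2.3e-05 × 4e-09) = 3.297e+06 rad/s
f₀ = ω₀/(2π) = 525 kHz

525 kHz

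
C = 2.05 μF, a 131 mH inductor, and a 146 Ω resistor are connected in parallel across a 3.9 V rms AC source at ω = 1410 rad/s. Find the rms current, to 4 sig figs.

X_L = ωL = 184.7 Ω
X_C = 1/(ωC) = 346.0 Ω
Parallel: admittances add. Y = 1/R + 1/(jωL) + jωC
Y = (0.006849 − j0.002523) S
|Y| = 0.007299 S → |Z| = 1/|Y| = 137.0 Ω, ∠Z = −∠Y = 20.22°
I = V/|Z| = 3.9/137.0 = 28.47 mA

28.47 mA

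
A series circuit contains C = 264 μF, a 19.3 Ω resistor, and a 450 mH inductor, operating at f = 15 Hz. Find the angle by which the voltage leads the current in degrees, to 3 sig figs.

ω = 2πf = 94.25 rad/s
X_L = ωL = 42.4 Ω
X_C = 1/(ωC) = 40.2 Ω
Net reactance X = X_L − X_C = 2.22 Ω
Z = 19.3 + j2.22 Ω
|Z| = √(19.3² + 2.22²) = 19.4 Ω
∠Z = arctan(2.22/19.3) = 6.56°

6.56°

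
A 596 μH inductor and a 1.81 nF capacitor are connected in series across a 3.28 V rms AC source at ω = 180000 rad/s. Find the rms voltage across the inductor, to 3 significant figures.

X_L = ωL = 107 Ω
X_C = 1/(ωC) = 3070 Ω
Net reactance X = X_L − X_C = -2960 Ω
Z = − j2960 Ω
|Z| = √(0² + 2960²) = 2960 Ω
I = V/|Z| = 1.11 mA
V_L = I·|Z_L| = 0.00111 × 107 = 0.119 V

0.119 V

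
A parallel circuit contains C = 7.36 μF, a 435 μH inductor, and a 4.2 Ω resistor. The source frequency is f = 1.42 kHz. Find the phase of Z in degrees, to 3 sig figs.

38.9°

ω = 2πf = 8922 rad/s
X_L = ωL = 3.88 Ω
X_C = 1/(ωC) = 15.2 Ω
Parallel: admittances add. Y = 1/R + 1/(jωL) + jωC
Y = (0.238 − j0.192) S
|Y| = 0.306 S → |Z| = 1/|Y| = 3.27 Ω, ∠Z = −∠Y = 38.9°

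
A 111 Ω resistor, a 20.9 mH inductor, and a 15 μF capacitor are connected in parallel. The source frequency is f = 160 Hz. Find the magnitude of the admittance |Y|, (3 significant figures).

ω = 2πf = 1005 rad/s
X_L = ωL = 21.0 Ω
X_C = 1/(ωC) = 66.3 Ω
Parallel: admittances add. Y = 1/R + 1/(jωL) + jωC
Y = (0.00901 − j0.0325) S
|Y| = 0.0337 S → |Z| = 1/|Y| = 29.6 Ω, ∠Z = −∠Y = 74.5°

33.7 mS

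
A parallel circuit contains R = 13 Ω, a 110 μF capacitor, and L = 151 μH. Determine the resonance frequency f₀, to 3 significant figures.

1.23 kHz

ω₀ = 1/√(LC) = 1/√(0.000151 × 0.00011) = 7759 rad/s
f₀ = ω₀/(2π) = 1.23 kHz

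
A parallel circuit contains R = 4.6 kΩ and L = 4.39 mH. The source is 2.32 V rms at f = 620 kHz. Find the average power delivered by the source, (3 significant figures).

1.17 mW

ω = 2πf = 3.896e+06 rad/s
X_L = ωL = 17100 Ω
Parallel: admittances add. Y = 1/R + 1/(jωL)
Y = (0.000217 − j5.85e-05) S
|Y| = 0.000225 S → |Z| = 1/|Y| = 4440 Ω, ∠Z = −∠Y = 15.1°
I = V/|Z| = 522 μA
P = VI cos φ = 2.32 × 0.000522 × cos(15.1°) = 1.17 mW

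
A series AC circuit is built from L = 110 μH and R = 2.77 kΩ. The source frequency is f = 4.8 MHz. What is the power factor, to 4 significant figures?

ω = 2πf = 3.016e+07 rad/s
X_L = ωL = 3318 Ω
Z = 2770 + j3318 Ω
|Z| = √(2770² + 3318²) = 4322 Ω
∠Z = arctan(3318/2770) = 50.14°
cos φ = cos(50.14°) = 0.6409

0.6409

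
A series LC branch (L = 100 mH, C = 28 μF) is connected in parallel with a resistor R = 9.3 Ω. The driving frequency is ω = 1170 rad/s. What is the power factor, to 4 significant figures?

0.9943

X_L = ωL = 117.0 Ω
X_C = 1/(ωC) = 30.53 Ω
Branch 1: Z₁ = R = 9.300 Ω
Branch 2 (series LC): Z₂ = j(X_L − X_C) = j86.47 Ω
Parallel: Z = Z₁Z₂/(Z₁+Z₂), |Z| = 9.247 Ω, ∠Z = 6.138°
cos φ = cos(6.138°) = 0.9943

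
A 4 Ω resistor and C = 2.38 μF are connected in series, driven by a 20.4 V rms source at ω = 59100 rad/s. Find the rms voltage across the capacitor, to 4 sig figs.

X_C = 1/(ωC) = 7.109 Ω
Z = 4.000 − j7.109 Ω
|Z| = √(4.000² + 7.109²) = 8.157 Ω
I = V/|Z| = 2.501 A
V_C = I·|Z_C| = 2.501 × 7.109 = 17.78 V

17.78 V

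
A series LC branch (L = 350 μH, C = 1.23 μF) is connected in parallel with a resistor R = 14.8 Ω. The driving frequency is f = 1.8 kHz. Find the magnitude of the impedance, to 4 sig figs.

14.46 Ω

ω = 2πf = 11310 rad/s
X_L = ωL = 3.958 Ω
X_C = 1/(ωC) = 71.89 Ω
Branch 1: Z₁ = R = 14.80 Ω
Branch 2 (series LC): Z₂ = j(X_L − X_C) = −j67.93 Ω
Parallel: Z = Z₁Z₂/(Z₁+Z₂), |Z| = 14.46 Ω, ∠Z = -12.29°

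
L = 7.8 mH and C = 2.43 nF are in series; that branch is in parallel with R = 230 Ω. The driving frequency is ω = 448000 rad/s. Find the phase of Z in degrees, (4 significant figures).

X_L = ωL = 3494 Ω
X_C = 1/(ωC) = 918.6 Ω
Branch 1: Z₁ = R = 230.0 Ω
Branch 2 (series LC): Z₂ = j(X_L − X_C) = j2576 Ω
Parallel: Z = Z₁Z₂/(Z₁+Z₂), |Z| = 229.1 Ω, ∠Z = 5.103°

5.103°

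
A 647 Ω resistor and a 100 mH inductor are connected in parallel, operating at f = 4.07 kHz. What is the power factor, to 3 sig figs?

0.969

ω = 2πf = 25570 rad/s
X_L = ωL = 2560 Ω
Parallel: admittances add. Y = 1/R + 1/(jωL)
Y = (0.00155 − j0.000391) S
|Y| = 0.00159 S → |Z| = 1/|Y| = 627 Ω, ∠Z = −∠Y = 14.2°
cos φ = cos(14.2°) = 0.969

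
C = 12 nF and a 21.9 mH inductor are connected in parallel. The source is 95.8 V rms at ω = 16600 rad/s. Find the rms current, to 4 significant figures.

244.4 mA

X_L = ωL = 363.5 Ω
X_C = 1/(ωC) = 5020 Ω
Parallel: admittances add. Y = 1/(jωL) + jωC
Y = (0 − j0.002552) S
|Y| = 0.002552 S → |Z| = 1/|Y| = 391.9 Ω, ∠Z = −∠Y = 90.00°
I = V/|Z| = 95.8/391.9 = 244.4 mA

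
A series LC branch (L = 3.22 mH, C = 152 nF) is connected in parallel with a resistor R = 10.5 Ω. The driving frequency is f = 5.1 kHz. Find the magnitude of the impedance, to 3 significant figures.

ω = 2πf = 32040 rad/s
X_L = ωL = 103 Ω
X_C = 1/(ωC) = 205 Ω
Branch 1: Z₁ = R = 10.5 Ω
Branch 2 (series LC): Z₂ = j(X_L − X_C) = −j102 Ω
Parallel: Z = Z₁Z₂/(Z₁+Z₂), |Z| = 10.4 Ω, ∠Z = -5.87°

10.4 Ω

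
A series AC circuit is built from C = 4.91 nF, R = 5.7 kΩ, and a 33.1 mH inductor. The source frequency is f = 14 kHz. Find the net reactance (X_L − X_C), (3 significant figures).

ω = 2πf = 87960 rad/s
X_L = ωL = 2910 Ω
X_C = 1/(ωC) = 2320 Ω
X = 2910 − 2320 = 596 Ω

596 Ω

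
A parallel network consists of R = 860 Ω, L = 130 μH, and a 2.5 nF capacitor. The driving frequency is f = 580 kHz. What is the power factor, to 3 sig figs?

0.164

ω = 2πf = 3.644e+06 rad/s
X_L = ωL = 474 Ω
X_C = 1/(ωC) = 110 Ω
Parallel: admittances add. Y = 1/R + 1/(jωL) + jωC
Y = (0.00116 + j0.00700) S
|Y| = 0.00710 S → |Z| = 1/|Y| = 141 Ω, ∠Z = −∠Y = -80.6°
cos φ = cos(-80.6°) = 0.164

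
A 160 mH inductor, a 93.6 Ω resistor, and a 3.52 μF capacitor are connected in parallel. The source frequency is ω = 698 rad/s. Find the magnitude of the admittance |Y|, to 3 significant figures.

12.5 mS

X_L = ωL = 112 Ω
X_C = 1/(ωC) = 407 Ω
Parallel: admittances add. Y = 1/R + 1/(jωL) + jωC
Y = (0.0107 − j0.00650) S
|Y| = 0.0125 S → |Z| = 1/|Y| = 80.0 Ω, ∠Z = −∠Y = 31.3°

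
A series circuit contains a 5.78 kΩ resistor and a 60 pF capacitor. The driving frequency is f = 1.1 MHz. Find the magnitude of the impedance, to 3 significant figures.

6260 Ω

ω = 2πf = 6.912e+06 rad/s
X_C = 1/(ωC) = 2410 Ω
Z = 5780 − j2410 Ω
|Z| = √(5780² + 2410²) = 6260 Ω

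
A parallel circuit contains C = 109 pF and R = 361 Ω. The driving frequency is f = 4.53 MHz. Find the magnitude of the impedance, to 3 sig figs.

ω = 2πf = 2.846e+07 rad/s
X_C = 1/(ωC) = 322 Ω
Parallel: admittances add. Y = 1/R + jωC
Y = (0.00277 + j0.00310) S
|Y| = 0.00416 S → |Z| = 1/|Y| = 240 Ω, ∠Z = −∠Y = -48.2°

240 Ω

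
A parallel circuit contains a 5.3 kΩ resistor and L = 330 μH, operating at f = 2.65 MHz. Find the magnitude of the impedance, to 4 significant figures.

ω = 2πf = 1.665e+07 rad/s
X_L = ωL = 5495 Ω
Parallel: admittances add. Y = 1/R + 1/(jωL)
Y = (0.0001887 − j0.0001820) S
|Y| = 0.0002621 S → |Z| = 1/|Y| = 3815 Ω, ∠Z = −∠Y = 43.97°

3815 Ω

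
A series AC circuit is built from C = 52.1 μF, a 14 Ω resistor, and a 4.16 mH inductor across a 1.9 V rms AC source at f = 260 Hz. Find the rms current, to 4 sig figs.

ω = 2πf = 1634 rad/s
X_L = ωL = 6.796 Ω
X_C = 1/(ωC) = 11.75 Ω
Net reactance X = X_L − X_C = -4.953 Ω
Z = 14.00 − j4.953 Ω
|Z| = √(14.00² + 4.953²) = 14.85 Ω
I = V/|Z| = 1.9/14.85 = 127.9 mA

127.9 mA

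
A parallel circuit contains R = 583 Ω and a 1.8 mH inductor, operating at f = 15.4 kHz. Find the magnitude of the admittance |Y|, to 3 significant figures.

ω = 2πf = 96760 rad/s
X_L = ωL = 174 Ω
Parallel: admittances add. Y = 1/R + 1/(jωL)
Y = (0.00172 − j0.00574) S
|Y| = 0.00599 S → |Z| = 1/|Y| = 167 Ω, ∠Z = −∠Y = 73.4°

5.99 mS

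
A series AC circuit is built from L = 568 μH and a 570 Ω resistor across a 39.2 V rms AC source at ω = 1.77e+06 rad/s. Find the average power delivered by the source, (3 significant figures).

X_L = ωL = 1010 Ω
Z = 570 + j1010 Ω
|Z| = √(570² + 1010²) = 1160 Ω
∠Z = arctan(1010/570) = 60.4°
I = V/|Z| = 33.9 mA
P = VI cos φ = 39.2 × 0.0339 × cos(60.4°) = 656 mW

656 mW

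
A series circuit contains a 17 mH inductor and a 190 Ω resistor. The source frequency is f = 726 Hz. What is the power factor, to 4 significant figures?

ω = 2πf = 4562 rad/s
X_L = ωL = 77.55 Ω
Z = 190.0 + j77.55 Ω
|Z| = √(190.0² + 77.55²) = 205.2 Ω
∠Z = arctan(77.55/190.0) = 22.20°
cos φ = cos(22.20°) = 0.9259

0.9259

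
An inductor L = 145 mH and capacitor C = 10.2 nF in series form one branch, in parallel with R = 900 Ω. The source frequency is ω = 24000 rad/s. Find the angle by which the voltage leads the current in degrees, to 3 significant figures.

-56.1°

X_L = ωL = 3480 Ω
X_C = 1/(ωC) = 4080 Ω
Branch 1: Z₁ = R = 900 Ω
Branch 2 (series LC): Z₂ = j(X_L − X_C) = −j605 Ω
Parallel: Z = Z₁Z₂/(Z₁+Z₂), |Z| = 502 Ω, ∠Z = -56.1°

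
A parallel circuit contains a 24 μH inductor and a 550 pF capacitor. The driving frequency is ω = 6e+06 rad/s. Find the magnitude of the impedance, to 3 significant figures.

274 Ω

X_L = ωL = 144 Ω
X_C = 1/(ωC) = 303 Ω
Parallel: admittances add. Y = 1/(jωL) + jωC
Y = (0 − j0.00364) S
|Y| = 0.00364 S → |Z| = 1/|Y| = 274 Ω, ∠Z = −∠Y = 90.0°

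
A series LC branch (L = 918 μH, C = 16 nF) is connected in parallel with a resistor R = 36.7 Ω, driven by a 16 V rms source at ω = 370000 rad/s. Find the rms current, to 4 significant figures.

X_L = ωL = 339.7 Ω
X_C = 1/(ωC) = 168.9 Ω
Branch 1: Z₁ = R = 36.70 Ω
Branch 2 (series LC): Z₂ = j(X_L − X_C) = j170.7 Ω
Parallel: Z = Z₁Z₂/(Z₁+Z₂), |Z| = 35.88 Ω, ∠Z = 12.13°
I = V/|Z| = 16/35.88 = 445.9 mA

445.9 mA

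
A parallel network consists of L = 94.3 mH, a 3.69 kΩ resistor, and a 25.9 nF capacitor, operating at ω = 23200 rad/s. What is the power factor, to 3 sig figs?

0.883

X_L = ωL = 2190 Ω
X_C = 1/(ωC) = 1660 Ω
Parallel: admittances add. Y = 1/R + 1/(jωL) + jωC
Y = (0.000271 + j0.000144) S
|Y| = 0.000307 S → |Z| = 1/|Y| = 3260 Ω, ∠Z = −∠Y = -27.9°
cos φ = cos(-27.9°) = 0.883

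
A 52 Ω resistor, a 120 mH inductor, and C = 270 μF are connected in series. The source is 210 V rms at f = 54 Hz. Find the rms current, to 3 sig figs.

ω = 2πf = 339.3 rad/s
X_L = ωL = 40.7 Ω
X_C = 1/(ωC) = 10.9 Ω
Net reactance X = X_L − X_C = 29.8 Ω
Z = 52.0 + j29.8 Ω
|Z| = √(52.0² + 29.8²) = 59.9 Ω
I = V/|Z| = 210/59.9 = 3.50 A

3.50 A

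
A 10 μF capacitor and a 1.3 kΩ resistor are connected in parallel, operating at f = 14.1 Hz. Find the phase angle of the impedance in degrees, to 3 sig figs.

ω = 2πf = 88.59 rad/s
X_C = 1/(ωC) = 1130 Ω
Parallel: admittances add. Y = 1/R + jωC
Y = (0.000769 + j0.000886) S
|Y| = 0.00117 S → |Z| = 1/|Y| = 852 Ω, ∠Z = −∠Y = -49.0°

-49.0°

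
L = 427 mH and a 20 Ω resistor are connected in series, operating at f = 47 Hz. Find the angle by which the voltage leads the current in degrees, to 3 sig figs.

ω = 2πf = 295.3 rad/s
X_L = ωL = 126 Ω
Z = 20.0 + j126 Ω
|Z| = √(20.0² + 126²) = 128 Ω
∠Z = arctan(126/20.0) = 81.0°

81.0°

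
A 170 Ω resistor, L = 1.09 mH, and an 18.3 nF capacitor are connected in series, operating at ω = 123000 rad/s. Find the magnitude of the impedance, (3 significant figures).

354 Ω

X_L = ωL = 134 Ω
X_C = 1/(ωC) = 444 Ω
Net reactance X = X_L − X_C = -310 Ω
Z = 170 − j310 Ω
|Z| = √(170² + 310²) = 354 Ω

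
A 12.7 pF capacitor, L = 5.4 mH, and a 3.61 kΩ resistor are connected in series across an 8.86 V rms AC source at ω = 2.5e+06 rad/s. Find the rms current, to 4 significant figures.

482.7 μA

X_L = ωL = 13500 Ω
X_C = 1/(ωC) = 31500 Ω
Net reactance X = X_L − X_C = -18000 Ω
Z = 3610 − j18000 Ω
|Z| = √(3610² + 18000²) = 18350 Ω
I = V/|Z| = 8.86/18350 = 482.7 μA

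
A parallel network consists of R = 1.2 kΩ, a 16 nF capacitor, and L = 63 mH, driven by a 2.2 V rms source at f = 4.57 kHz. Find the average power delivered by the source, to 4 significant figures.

ω = 2πf = 28710 rad/s
X_L = ωL = 1809 Ω
X_C = 1/(ωC) = 2177 Ω
Parallel: admittances add. Y = 1/R + 1/(jωL) + jωC
Y = (0.0008333 − j9.337e-05) S
|Y| = 0.0008385 S → |Z| = 1/|Y| = 1193 Ω, ∠Z = −∠Y = 6.393°
I = V/|Z| = 1.845 mA
P = VI cos φ = 2.2 × 0.001845 × cos(6.393°) = 4.033 mW

4.033 mW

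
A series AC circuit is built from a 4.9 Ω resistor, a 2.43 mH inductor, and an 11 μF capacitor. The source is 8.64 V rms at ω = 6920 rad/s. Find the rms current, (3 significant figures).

1.41 A

X_L = ωL = 16.8 Ω
X_C = 1/(ωC) = 13.1 Ω
Net reactance X = X_L − X_C = 3.68 Ω
Z = 4.90 + j3.68 Ω
|Z| = √(4.90² + 3.68²) = 6.13 Ω
I = V/|Z| = 8.64/6.13 = 1.41 A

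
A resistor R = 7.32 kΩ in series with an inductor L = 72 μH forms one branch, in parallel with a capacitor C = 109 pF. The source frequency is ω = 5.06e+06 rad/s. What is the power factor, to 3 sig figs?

0.243

X_L = ωL = 364 Ω
X_C = 1/(ωC) = 1810 Ω
Branch 1 (R+jX_L): Z₁ = 7320 + j364 Ω, |Z₁| = 7330 Ω
Branch 2 (−jX_C): Z₂ = −j1810 Ω
Parallel: Z = Z₁Z₂/(Z₁+Z₂), |Z| = 1780 Ω, ∠Z = -76.0°
cos φ = cos(-76.0°) = 0.243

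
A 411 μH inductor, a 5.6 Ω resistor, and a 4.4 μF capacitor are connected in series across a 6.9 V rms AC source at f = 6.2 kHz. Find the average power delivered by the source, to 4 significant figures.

1.976 W

ω = 2πf = 38960 rad/s
X_L = ωL = 16.01 Ω
X_C = 1/(ωC) = 5.834 Ω
Net reactance X = X_L − X_C = 10.18 Ω
Z = 5.600 + j10.18 Ω
|Z| = √(5.600² + 10.18²) = 11.62 Ω
∠Z = arctan(10.18/5.600) = 61.18°
I = V/|Z| = 594.0 mA
P = VI cos φ = 6.9 × 0.5940 × cos(61.18°) = 1.976 W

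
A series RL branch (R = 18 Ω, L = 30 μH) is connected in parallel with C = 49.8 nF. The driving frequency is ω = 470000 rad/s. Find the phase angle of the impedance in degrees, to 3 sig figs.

5.91°

X_L = ωL = 14.1 Ω
X_C = 1/(ωC) = 42.7 Ω
Branch 1 (R+jX_L): Z₁ = 18.0 + j14.1 Ω, |Z₁| = 22.9 Ω
Branch 2 (−jX_C): Z₂ = −j42.7 Ω
Parallel: Z = Z₁Z₂/(Z₁+Z₂), |Z| = 28.9 Ω, ∠Z = 5.91°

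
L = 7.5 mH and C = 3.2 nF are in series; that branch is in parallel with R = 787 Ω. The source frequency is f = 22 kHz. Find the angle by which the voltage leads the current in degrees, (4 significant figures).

-32.74°

ω = 2πf = 138200 rad/s
X_L = ωL = 1037 Ω
X_C = 1/(ωC) = 2261 Ω
Branch 1: Z₁ = R = 787.0 Ω
Branch 2 (series LC): Z₂ = j(X_L − X_C) = −j1224 Ω
Parallel: Z = Z₁Z₂/(Z₁+Z₂), |Z| = 662.0 Ω, ∠Z = -32.74°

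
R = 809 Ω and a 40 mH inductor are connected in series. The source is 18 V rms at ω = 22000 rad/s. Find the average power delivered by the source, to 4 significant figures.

183.4 mW

X_L = ωL = 880.0 Ω
Z = 809.0 + j880.0 Ω
|Z| = √(809.0² + 880.0²) = 1195 Ω
∠Z = arctan(880.0/809.0) = 47.41°
I = V/|Z| = 15.06 mA
P = VI cos φ = 18 × 0.01506 × cos(47.41°) = 183.4 mW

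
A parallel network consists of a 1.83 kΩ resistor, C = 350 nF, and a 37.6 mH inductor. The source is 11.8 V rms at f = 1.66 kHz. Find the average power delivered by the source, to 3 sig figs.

76.1 mW

ω = 2πf = 10430 rad/s
X_L = ωL = 392 Ω
X_C = 1/(ωC) = 274 Ω
Parallel: admittances add. Y = 1/R + 1/(jωL) + jωC
Y = (0.000546 + j0.00110) S
|Y| = 0.00123 S → |Z| = 1/|Y| = 814 Ω, ∠Z = −∠Y = -63.6°
I = V/|Z| = 14.5 mA
P = VI cos φ = 11.8 × 0.0145 × cos(-63.6°) = 76.1 mW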